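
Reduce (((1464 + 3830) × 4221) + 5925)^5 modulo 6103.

5208

1464 + 3830 = 5294
5294 × 4221 = 22345974 ≡ 2891 (mod 6103)
2891 + 5925 = 8816 ≡ 2713 (mod 6103)
(2713)^5 ≡ 5208 (mod 6103)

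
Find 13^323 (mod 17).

4

13^1 ≡ 13 (mod 17)
13^2 ≡ 13^2 = 169 ≡ 16 (mod 17)
13^4 ≡ 16^2 = 256 ≡ 1 (mod 17)
13^8 ≡ 1^2 = 1 (mod 17)
13^16 ≡ 1^2 = 1 (mod 17)
13^32 ≡ 1^2 = 1 (mod 17)
13^64 ≡ 1^2 = 1 (mod 17)
13^128 ≡ 1^2 = 1 (mod 17)
13^256 ≡ 1^2 = 1 (mod 17)
13^323 = 13^256 * 13^64 * 13^2 * 13^1 ≡ 1 * 1 * 16 * 13 (mod 17).
Accumulate the product:
1 * 1 = 1
1 * 16 = 16
16 * 13 = 208 ≡ 4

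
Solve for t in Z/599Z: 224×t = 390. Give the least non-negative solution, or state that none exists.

gcd(224, 599) = 1, so a unique solution mod 599 exists.
224⁻¹ ≡ 238 (mod 599).
t ≡ 238×390 ≡ 574 (mod 599).

574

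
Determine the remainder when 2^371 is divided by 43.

42

Using repeated squaring:
2^1 ≡ 2 (mod 43)
2^2 ≡ 2^2 = 4 (mod 43)
2^4 ≡ 4^2 = 16 (mod 43)
2^8 ≡ 16^2 = 256 ≡ 41 (mod 43)
2^16 ≡ 41^2 = 1681 ≡ 4 (mod 43)
2^32 ≡ 4^2 = 16 (mod 43)
2^64 ≡ 16^2 = 256 ≡ 41 (mod 43)
2^128 ≡ 41^2 = 1681 ≡ 4 (mod 43)
2^256 ≡ 4^2 = 16 (mod 43)
2^371 = 2^256 × 2^64 × 2^32 × 2^16 × 2^2 × 2^1 ≡ 16 × 41 × 16 × 4 × 4 × 2 (mod 43).
Accumulate the product:
16 × 41 = 656 ≡ 11
11 × 16 = 176 ≡ 4
4 × 4 = 16
16 × 4 = 64 ≡ 21
21 × 2 = 42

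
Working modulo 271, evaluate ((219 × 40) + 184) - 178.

94

219 × 40 = 8760 ≡ 88 (mod 271)
88 + 184 = 272 ≡ 1 (mod 271)
1 - 178 = -177 ≡ 94 (mod 271)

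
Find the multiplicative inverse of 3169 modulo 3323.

971

3323 = 1·3169 + 154
3169 = 20·154 + 89
154 = 1·89 + 65
89 = 1·65 + 24
65 = 2·24 + 17
24 = 1·17 + 7
17 = 2·7 + 3
7 = 2·3 + 1
3 = 3·1 + 0
gcd(3169, 3323) = 1, so the inverse exists.
Back-substitute for 1:
1 = 1·7 − 2·3
  = −2·17 + 5·7
  = 5·24 − 7·17
  = −7·65 + 19·24
  = 19·89 − 26·65
  = −26·154 + 45·89
  = 45·3169 − 926·154
  = −926·3323 + 971·3169
So 3169⁻¹ ≡ 971 (mod 3323).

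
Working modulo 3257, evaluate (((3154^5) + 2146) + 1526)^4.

2388

(3154)^5 ≡ 324 (mod 3257)
324 + 2146 = 2470
2470 + 1526 = 3996 ≡ 739 (mod 3257)
(739)^4 ≡ 2388 (mod 3257)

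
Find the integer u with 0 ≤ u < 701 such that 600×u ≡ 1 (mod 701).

Apply the Euclidean algorithm and back-substitute:
701 = 1·600 + 101
600 = 5·101 + 95
101 = 1·95 + 6
95 = 15·6 + 5
6 = 1·5 + 1
5 = 5·1 + 0
gcd(600, 701) = 1, so the inverse exists.
Bézout: 1 = 101·701 − 118·600.
So 600⁻¹ ≡ −118 ≡ 583 (mod 701).

583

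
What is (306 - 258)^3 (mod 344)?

306 - 258 = 48
(48)^3 ≡ 168 (mod 344)

168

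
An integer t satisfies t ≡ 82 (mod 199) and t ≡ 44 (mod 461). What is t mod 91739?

49832

199⁻¹ mod 461: 199×139 ≡ 1 (mod 461), so 199⁻¹ ≡ 139.
t = 82 + 199×((44 − 82)×139 mod 461) = 82 + 199×250 = 49832.
Check: 49832 mod 199 = 82, 49832 mod 461 = 44. ✓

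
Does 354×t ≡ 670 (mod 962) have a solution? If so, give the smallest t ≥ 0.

gcd(354, 962) = 2, and 2 | 670, so solutions exist.
Divide through by 2: 177×t mod 481 = 335.
177⁻¹ ≡ 356 (mod 481).
t ≡ 356×335 ≡ 453 (mod 481).
The smallest non-negative solution is t = 453.

453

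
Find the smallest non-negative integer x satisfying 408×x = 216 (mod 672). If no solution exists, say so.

17

gcd(408, 672) = 24, and 24 | 216, so solutions exist.
Divide through by 24: 17×x ≡ 9 (mod 28).
17⁻¹ ≡ 5 (mod 28).
x ≡ 5×9 ≡ 17 (mod 28).
The smallest non-negative solution is x = 17.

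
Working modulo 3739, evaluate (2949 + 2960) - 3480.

2429

2949 + 2960 = 5909 ≡ 2170 (mod 3739)
2170 - 3480 = -1310 ≡ 2429 (mod 3739)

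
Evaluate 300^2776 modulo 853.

437

2776 in binary is 101011011000, i.e. 2776 = 2048 + 512 + 128 + 64 + 16 + 8.
300^1 ≡ 300 (mod 853)
300^2 ≡ 300^2 = 90000 ≡ 435 (mod 853)
300^4 ≡ 435^2 = 189225 ≡ 712 (mod 853)
300^8 ≡ 712^2 = 506944 ≡ 262 (mod 853)
300^16 ≡ 262^2 = 68644 ≡ 404 (mod 853)
300^32 ≡ 404^2 = 163216 ≡ 293 (mod 853)
300^64 ≡ 293^2 = 85849 ≡ 549 (mod 853)
300^128 ≡ 549^2 = 301401 ≡ 292 (mod 853)
300^256 ≡ 292^2 = 85264 ≡ 817 (mod 853)
300^512 ≡ 817^2 = 667489 ≡ 443 (mod 853)
300^1024 ≡ 443^2 = 196249 ≡ 59 (mod 853)
300^2048 ≡ 59^2 = 3481 ≡ 69 (mod 853)
300^2776 = 300^2048 · 300^512 · 300^128 · 300^64 · 300^16 · 300^8 ≡ 69 · 443 · 292 · 549 · 404 · 262 (mod 853).
Accumulate the product:
69 · 443 = 30567 ≡ 712
712 · 292 = 207904 ≡ 625
625 · 549 = 343125 ≡ 219
219 · 404 = 88476 ≡ 617
617 · 262 = 161654 ≡ 437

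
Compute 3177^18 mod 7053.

18 in binary is 10010, i.e. 18 = 16 + 2.
3177^1 ≡ 3177 (mod 7053)
3177^2 ≡ 3177^2 = 10093329 ≡ 486 (mod 7053)
3177^4 ≡ 486^2 = 236196 ≡ 3447 (mod 7053)
3177^8 ≡ 3447^2 = 11881809 ≡ 4557 (mod 7053)
3177^16 ≡ 4557^2 = 20766249 ≡ 2217 (mod 7053)
3177^18 = 3177^16 · 3177^2 ≡ 2217 · 486 (mod 7053).
2217 · 486 = 1077462 ≡ 5406 (mod 7053).

5406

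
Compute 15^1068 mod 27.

0

Compute successive squares:
1068 in binary is 10000101100, i.e. 1068 = 1024 + 32 + 8 + 4.
15^1 ≡ 15 (mod 27)
15^2 ≡ 15^2 = 225 ≡ 9 (mod 27)
15^4 ≡ 9^2 = 81 ≡ 0 (mod 27)
15^8 ≡ 0^2 = 0 (mod 27)
15^16 ≡ 0^2 = 0 (mod 27)
15^32 ≡ 0^2 = 0 (mod 27)
15^64 ≡ 0^2 = 0 (mod 27)
15^128 ≡ 0^2 = 0 (mod 27)
15^256 ≡ 0^2 = 0 (mod 27)
15^512 ≡ 0^2 = 0 (mod 27)
15^1024 ≡ 0^2 = 0 (mod 27)
15^1068 = 15^1024 × 15^32 × 15^8 × 15^4 ≡ 0 × 0 × 0 × 0 (mod 27).
Accumulate the product:
0 × 0 = 0
0 × 0 = 0
0 × 0 = 0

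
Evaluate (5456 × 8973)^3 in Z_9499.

3214

5456 × 8973 = 48956688 ≡ 8341 (mod 9499)
(8341)^3 ≡ 3214 (mod 9499)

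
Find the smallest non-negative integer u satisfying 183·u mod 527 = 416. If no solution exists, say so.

gcd(183, 527) = 1, so a unique solution mod 527 exists.
183⁻¹ ≡ 72 (mod 527).
u ≡ 72·416 ≡ 440 (mod 527).

440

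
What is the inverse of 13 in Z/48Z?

37

By the extended Euclidean algorithm:
48 = 3·13 + 9
13 = 1·9 + 4
9 = 2·4 + 1
4 = 4·1 + 0
gcd(13, 48) = 1, so the inverse exists.
Back-substitute for 1:
1 = 1·9 − 2·4
  = −2·13 + 3·9
  = 3·48 − 11·13
So 13⁻¹ ≡ −11 ≡ 37 (mod 48).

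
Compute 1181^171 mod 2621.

171 in binary is 10101011, i.e. 171 = 128 + 32 + 8 + 2 + 1.
1181^1 ≡ 1181 (mod 2621)
1181^2 ≡ 1181^2 = 1394761 ≡ 389 (mod 2621)
1181^4 ≡ 389^2 = 151321 ≡ 1924 (mod 2621)
1181^8 ≡ 1924^2 = 3701776 ≡ 924 (mod 2621)
1181^16 ≡ 924^2 = 853776 ≡ 1951 (mod 2621)
1181^32 ≡ 1951^2 = 3806401 ≡ 709 (mod 2621)
1181^64 ≡ 709^2 = 502681 ≡ 2070 (mod 2621)
1181^128 ≡ 2070^2 = 4284900 ≡ 2186 (mod 2621)
1181^171 = 1181^128 × 1181^32 × 1181^8 × 1181^2 × 1181^1 ≡ 2186 × 709 × 924 × 389 × 1181 (mod 2621).
Accumulate the product:
2186 × 709 = 1549874 ≡ 863
863 × 924 = 797412 ≡ 628
628 × 389 = 244292 ≡ 539
539 × 1181 = 636559 ≡ 2277

2277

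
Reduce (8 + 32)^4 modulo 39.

8 + 32 = 40 ≡ 1 (mod 39)
(1)^4 ≡ 1 (mod 39)

1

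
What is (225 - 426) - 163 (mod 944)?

580

225 - 426 = -201 ≡ 743 (mod 944)
743 - 163 = 580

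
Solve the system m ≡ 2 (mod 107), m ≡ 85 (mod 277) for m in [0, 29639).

24184

107⁻¹ mod 277: 107*233 ≡ 1 (mod 277), so 107⁻¹ ≡ 233.
m = 2 + 107*((85 − 2)*233 mod 277) = 2 + 107*226 = 24184.
Check: 24184 mod 107 = 2, 24184 mod 277 = 85. ✓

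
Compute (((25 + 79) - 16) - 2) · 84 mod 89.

25 + 79 = 104 ≡ 15 (mod 89)
15 - 16 = -1 ≡ 88 (mod 89)
88 - 2 = 86
86 · 84 = 7224 ≡ 15 (mod 89)

15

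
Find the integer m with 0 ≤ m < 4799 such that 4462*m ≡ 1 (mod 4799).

3318

Run the extended Euclidean algorithm:
4799 = 1*4462 + 337
4462 = 13*337 + 81
337 = 4*81 + 13
81 = 6*13 + 3
13 = 4*3 + 1
3 = 3*1 + 0
gcd(4462, 4799) = 1, so the inverse exists.
Bézout: 1 = 1377*4799 − 1481*4462.
So 4462⁻¹ ≡ −1481 ≡ 3318 (mod 4799).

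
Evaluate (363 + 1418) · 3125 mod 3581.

363 + 1418 = 1781
1781 · 3125 = 5565625 ≡ 751 (mod 3581)

751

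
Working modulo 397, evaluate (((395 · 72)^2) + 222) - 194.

395 · 72 = 28440 ≡ 253 (mod 397)
(253)^2 ≡ 92 (mod 397)
92 + 222 = 314
314 - 194 = 120

120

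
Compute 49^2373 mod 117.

Using repeated squaring:
49^1 ≡ 49 (mod 117)
49^2 ≡ 49^2 = 2401 ≡ 61 (mod 117)
49^4 ≡ 61^2 = 3721 ≡ 94 (mod 117)
49^8 ≡ 94^2 = 8836 ≡ 61 (mod 117)
49^16 ≡ 61^2 = 3721 ≡ 94 (mod 117)
49^32 ≡ 94^2 = 8836 ≡ 61 (mod 117)
49^64 ≡ 61^2 = 3721 ≡ 94 (mod 117)
49^128 ≡ 94^2 = 8836 ≡ 61 (mod 117)
49^256 ≡ 61^2 = 3721 ≡ 94 (mod 117)
49^512 ≡ 94^2 = 8836 ≡ 61 (mod 117)
49^1024 ≡ 61^2 = 3721 ≡ 94 (mod 117)
49^2048 ≡ 94^2 = 8836 ≡ 61 (mod 117)
49^2373 = 49^2048 · 49^256 · 49^64 · 49^4 · 49^1 ≡ 61 · 94 · 94 · 94 · 49 (mod 117).
Accumulate the product:
61 · 94 = 5734 ≡ 1
1 · 94 = 94
94 · 94 = 8836 ≡ 61
61 · 49 = 2989 ≡ 64

64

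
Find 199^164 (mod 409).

By square-and-multiply:
164 in binary is 10100100, i.e. 164 = 128 + 32 + 4.
199^1 ≡ 199 (mod 409)
199^2 ≡ 199^2 = 39601 ≡ 337 (mod 409)
199^4 ≡ 337^2 = 113569 ≡ 276 (mod 409)
199^8 ≡ 276^2 = 76176 ≡ 102 (mod 409)
199^16 ≡ 102^2 = 10404 ≡ 179 (mod 409)
199^32 ≡ 179^2 = 32041 ≡ 139 (mod 409)
199^64 ≡ 139^2 = 19321 ≡ 98 (mod 409)
199^128 ≡ 98^2 = 9604 ≡ 197 (mod 409)
199^164 = 199^128 · 199^32 · 199^4 ≡ 197 · 139 · 276 (mod 409).
Accumulate the product:
197 · 139 = 27383 ≡ 389
389 · 276 = 107364 ≡ 206

206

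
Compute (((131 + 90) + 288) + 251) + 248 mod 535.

473

131 + 90 = 221
221 + 288 = 509
509 + 251 = 760 ≡ 225 (mod 535)
225 + 248 = 473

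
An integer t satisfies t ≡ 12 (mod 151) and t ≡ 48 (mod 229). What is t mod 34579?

151⁻¹ mod 229: 151×91 ≡ 1 (mod 229), so 151⁻¹ ≡ 91.
t = 12 + 151×((48 − 12)×91 mod 229) = 12 + 151×70 = 10582.

10582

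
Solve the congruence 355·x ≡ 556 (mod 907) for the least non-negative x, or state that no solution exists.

45

gcd(355, 907) = 1, so a unique solution mod 907 exists.
355⁻¹ ≡ 465 (mod 907).
x ≡ 465·556 ≡ 45 (mod 907).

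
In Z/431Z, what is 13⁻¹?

Run the extended Euclidean algorithm:
431 = 33·13 + 2
13 = 6·2 + 1
2 = 2·1 + 0
gcd(13, 431) = 1, so the inverse exists.
Bézout: 1 = −6·431 + 199·13.
So 13⁻¹ ≡ 199 (mod 431).

199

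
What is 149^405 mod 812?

225

405 in binary is 110010101, i.e. 405 = 256 + 128 + 16 + 4 + 1.
149^1 ≡ 149 (mod 812)
149^2 ≡ 149^2 = 22201 ≡ 277 (mod 812)
149^4 ≡ 277^2 = 76729 ≡ 401 (mod 812)
149^8 ≡ 401^2 = 160801 ≡ 25 (mod 812)
149^16 ≡ 25^2 = 625 (mod 812)
149^32 ≡ 625^2 = 390625 ≡ 53 (mod 812)
149^64 ≡ 53^2 = 2809 ≡ 373 (mod 812)
149^128 ≡ 373^2 = 139129 ≡ 277 (mod 812)
149^256 ≡ 277^2 = 76729 ≡ 401 (mod 812)
149^405 = 149^256 * 149^128 * 149^16 * 149^4 * 149^1 ≡ 401 * 277 * 625 * 401 * 149 (mod 812).
Accumulate the product:
401 * 277 = 111077 ≡ 645
645 * 625 = 403125 ≡ 373
373 * 401 = 149573 ≡ 165
165 * 149 = 24585 ≡ 225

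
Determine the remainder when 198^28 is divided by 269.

Using repeated squaring:
198^1 ≡ 198 (mod 269)
198^2 ≡ 198^2 = 39204 ≡ 199 (mod 269)
198^4 ≡ 199^2 = 39601 ≡ 58 (mod 269)
198^8 ≡ 58^2 = 3364 ≡ 136 (mod 269)
198^16 ≡ 136^2 = 18496 ≡ 204 (mod 269)
198^28 = 198^16 · 198^8 · 198^4 ≡ 204 · 136 · 58 (mod 269).
Accumulate the product:
204 · 136 = 27744 ≡ 37
37 · 58 = 2146 ≡ 263

263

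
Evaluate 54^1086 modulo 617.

54^1 ≡ 54 (mod 617)
54^2 ≡ 54^2 = 2916 ≡ 448 (mod 617)
54^4 ≡ 448^2 = 200704 ≡ 179 (mod 617)
54^8 ≡ 179^2 = 32041 ≡ 574 (mod 617)
54^16 ≡ 574^2 = 329476 ≡ 615 (mod 617)
54^32 ≡ 615^2 = 378225 ≡ 4 (mod 617)
54^64 ≡ 4^2 = 16 (mod 617)
54^128 ≡ 16^2 = 256 (mod 617)
54^256 ≡ 256^2 = 65536 ≡ 134 (mod 617)
54^512 ≡ 134^2 = 17956 ≡ 63 (mod 617)
54^1024 ≡ 63^2 = 3969 ≡ 267 (mod 617)
54^1086 = 54^1024 * 54^32 * 54^16 * 54^8 * 54^4 * 54^2 ≡ 267 * 4 * 615 * 574 * 179 * 448 (mod 617).
Accumulate the product:
267 * 4 = 1068 ≡ 451
451 * 615 = 277365 ≡ 332
332 * 574 = 190568 ≡ 532
532 * 179 = 95228 ≡ 210
210 * 448 = 94080 ≡ 296

296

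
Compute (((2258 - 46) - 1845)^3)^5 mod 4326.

2197

2258 - 46 = 2212
2212 - 1845 = 367
(367)^3 ≡ 1987 (mod 4326)
(1987)^5 ≡ 2197 (mod 4326)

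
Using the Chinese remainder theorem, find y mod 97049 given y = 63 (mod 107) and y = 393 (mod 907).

107⁻¹ mod 907: 107*729 ≡ 1 (mod 907), so 107⁻¹ ≡ 729.
y = 63 + 107*((393 − 63)*729 mod 907) = 63 + 107*215 = 23068.

23068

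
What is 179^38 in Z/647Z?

38 in binary is 100110, i.e. 38 = 32 + 4 + 2.
179^1 ≡ 179 (mod 647)
179^2 ≡ 179^2 = 32041 ≡ 338 (mod 647)
179^4 ≡ 338^2 = 114244 ≡ 372 (mod 647)
179^8 ≡ 372^2 = 138384 ≡ 573 (mod 647)
179^16 ≡ 573^2 = 328329 ≡ 300 (mod 647)
179^32 ≡ 300^2 = 90000 ≡ 67 (mod 647)
179^38 = 179^32 × 179^4 × 179^2 ≡ 67 × 372 × 338 (mod 647).
Accumulate the product:
67 × 372 = 24924 ≡ 338
338 × 338 = 114244 ≡ 372

372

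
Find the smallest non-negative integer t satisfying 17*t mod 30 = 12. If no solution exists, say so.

gcd(17, 30) = 1, so a unique solution mod 30 exists.
17⁻¹ ≡ 23 (mod 30).
t ≡ 23*12 ≡ 6 (mod 30).

6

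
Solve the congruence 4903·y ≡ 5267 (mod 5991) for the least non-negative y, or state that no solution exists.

gcd(4903, 5991) = 1, so a unique solution mod 5991 exists.
4903⁻¹ ≡ 4708 (mod 5991).
y ≡ 4708·5267 ≡ 287 (mod 5991).

287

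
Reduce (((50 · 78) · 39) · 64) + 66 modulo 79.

7

50 · 78 = 3900 ≡ 29 (mod 79)
29 · 39 = 1131 ≡ 25 (mod 79)
25 · 64 = 1600 ≡ 20 (mod 79)
20 + 66 = 86 ≡ 7 (mod 79)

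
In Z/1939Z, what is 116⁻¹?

1822

Apply the Euclidean algorithm and back-substitute:
1939 = 16×116 + 83
116 = 1×83 + 33
83 = 2×33 + 17
33 = 1×17 + 16
17 = 1×16 + 1
16 = 16×1 + 0
gcd(116, 1939) = 1, so the inverse exists.
Back-substitute for 1:
1 = 1×17 − 1×16
  = −1×33 + 2×17
  = 2×83 − 5×33
  = −5×116 + 7×83
  = 7×1939 − 117×116
So 116⁻¹ ≡ −117 ≡ 1822 (mod 1939).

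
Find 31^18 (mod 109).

63

By square-and-multiply:
31^1 ≡ 31 (mod 109)
31^2 ≡ 31^2 = 961 ≡ 89 (mod 109)
31^4 ≡ 89^2 = 7921 ≡ 73 (mod 109)
31^8 ≡ 73^2 = 5329 ≡ 97 (mod 109)
31^16 ≡ 97^2 = 9409 ≡ 35 (mod 109)
31^18 = 31^16 * 31^2 ≡ 35 * 89 (mod 109).
35 * 89 = 3115 ≡ 63 (mod 109).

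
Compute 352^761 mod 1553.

352^1 ≡ 352 (mod 1553)
352^2 ≡ 352^2 = 123904 ≡ 1217 (mod 1553)
352^4 ≡ 1217^2 = 1481089 ≡ 1080 (mod 1553)
352^8 ≡ 1080^2 = 1166400 ≡ 97 (mod 1553)
352^16 ≡ 97^2 = 9409 ≡ 91 (mod 1553)
352^32 ≡ 91^2 = 8281 ≡ 516 (mod 1553)
352^64 ≡ 516^2 = 266256 ≡ 693 (mod 1553)
352^128 ≡ 693^2 = 480249 ≡ 372 (mod 1553)
352^256 ≡ 372^2 = 138384 ≡ 167 (mod 1553)
352^512 ≡ 167^2 = 27889 ≡ 1488 (mod 1553)
352^761 = 352^512 × 352^128 × 352^64 × 352^32 × 352^16 × 352^8 × 352^1 ≡ 1488 × 372 × 693 × 516 × 91 × 97 × 352 (mod 1553).
Accumulate the product:
1488 × 372 = 553536 ≡ 668
668 × 693 = 462924 ≡ 130
130 × 516 = 67080 ≡ 301
301 × 91 = 27391 ≡ 990
990 × 97 = 96030 ≡ 1297
1297 × 352 = 456544 ≡ 1515

1515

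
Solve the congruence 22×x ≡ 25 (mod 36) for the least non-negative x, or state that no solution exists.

no solution

gcd(22, 36) = 2, and 2 does not divide 25.
So the congruence has no solution.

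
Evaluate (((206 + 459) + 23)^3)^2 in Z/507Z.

206 + 459 = 665 ≡ 158 (mod 507)
158 + 23 = 181
(181)^3 ≡ 376 (mod 507)
(376)^2 ≡ 430 (mod 507)

430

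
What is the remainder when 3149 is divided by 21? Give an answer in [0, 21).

20

3149 = 149×21 + 20, so 3149 ≡ 20 (mod 21).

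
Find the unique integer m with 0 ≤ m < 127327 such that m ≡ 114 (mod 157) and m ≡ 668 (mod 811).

157⁻¹ mod 811: 157*31 ≡ 1 (mod 811), so 157⁻¹ ≡ 31.
m = 114 + 157*((668 − 114)*31 mod 811) = 114 + 157*143 = 22565.

22565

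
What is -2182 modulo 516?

-2182 = -5·516 + 398, so -2182 ≡ 398 (mod 516).

398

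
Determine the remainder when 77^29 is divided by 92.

29 in binary is 11101, i.e. 29 = 16 + 8 + 4 + 1.
77^1 ≡ 77 (mod 92)
77^2 ≡ 77^2 = 5929 ≡ 41 (mod 92)
77^4 ≡ 41^2 = 1681 ≡ 25 (mod 92)
77^8 ≡ 25^2 = 625 ≡ 73 (mod 92)
77^16 ≡ 73^2 = 5329 ≡ 85 (mod 92)
77^29 = 77^16 · 77^8 · 77^4 · 77^1 ≡ 85 · 73 · 25 · 77 (mod 92).
Accumulate the product:
85 · 73 = 6205 ≡ 41
41 · 25 = 1025 ≡ 13
13 · 77 = 1001 ≡ 81

81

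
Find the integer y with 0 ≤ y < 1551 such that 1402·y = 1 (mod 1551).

By the extended Euclidean algorithm:
1551 = 1*1402 + 149
1402 = 9*149 + 61
149 = 2*61 + 27
61 = 2*27 + 7
27 = 3*7 + 6
7 = 1*6 + 1
6 = 6*1 + 0
gcd(1402, 1551) = 1, so the inverse exists.
Back-substitute for 1:
1 = 1*7 − 1*6
  = −1*27 + 4*7
  = 4*61 − 9*27
  = −9*149 + 22*61
  = 22*1402 − 207*149
  = −207*1551 + 229*1402
So 1402⁻¹ ≡ 229 (mod 1551).

229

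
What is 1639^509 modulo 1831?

701

By square-and-multiply:
1639^1 ≡ 1639 (mod 1831)
1639^2 ≡ 1639^2 = 2686321 ≡ 244 (mod 1831)
1639^4 ≡ 244^2 = 59536 ≡ 944 (mod 1831)
1639^8 ≡ 944^2 = 891136 ≡ 1270 (mod 1831)
1639^16 ≡ 1270^2 = 1612900 ≡ 1620 (mod 1831)
1639^32 ≡ 1620^2 = 2624400 ≡ 577 (mod 1831)
1639^64 ≡ 577^2 = 332929 ≡ 1518 (mod 1831)
1639^128 ≡ 1518^2 = 2304324 ≡ 926 (mod 1831)
1639^256 ≡ 926^2 = 857476 ≡ 568 (mod 1831)
1639^509 = 1639^256 · 1639^128 · 1639^64 · 1639^32 · 1639^16 · 1639^8 · 1639^4 · 1639^1 ≡ 568 · 926 · 1518 · 577 · 1620 · 1270 · 944 · 1639 (mod 1831).
Accumulate the product:
568 · 926 = 525968 ≡ 471
471 · 1518 = 714978 ≡ 888
888 · 577 = 512376 ≡ 1527
1527 · 1620 = 2473740 ≡ 59
59 · 1270 = 74930 ≡ 1690
1690 · 944 = 1595360 ≡ 559
559 · 1639 = 916201 ≡ 701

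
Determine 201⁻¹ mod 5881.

4184

5881 = 29·201 + 52
201 = 3·52 + 45
52 = 1·45 + 7
45 = 6·7 + 3
7 = 2·3 + 1
3 = 3·1 + 0
gcd(201, 5881) = 1, so the inverse exists.
Back-substitute for 1:
1 = 1·7 − 2·3
  = −2·45 + 13·7
  = 13·52 − 15·45
  = −15·201 + 58·52
  = 58·5881 − 1697·201
So 201⁻¹ ≡ −1697 ≡ 4184 (mod 5881).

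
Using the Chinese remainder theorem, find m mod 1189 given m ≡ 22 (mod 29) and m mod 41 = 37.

283

29⁻¹ mod 41: 29*17 ≡ 1 (mod 41), so 29⁻¹ ≡ 17.
m = 22 + 29*((37 − 22)*17 mod 41) = 22 + 29*9 = 283.
Check: 283 mod 29 = 22, 283 mod 41 = 37. ✓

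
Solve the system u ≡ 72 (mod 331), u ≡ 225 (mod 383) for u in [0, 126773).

331⁻¹ mod 383: 331×81 ≡ 1 (mod 383), so 331⁻¹ ≡ 81.
u = 72 + 331×((225 − 72)×81 mod 383) = 72 + 331×137 = 45419.
Check: 45419 mod 331 = 72, 45419 mod 383 = 225. ✓

45419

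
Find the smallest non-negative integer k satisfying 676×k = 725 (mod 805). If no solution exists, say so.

400

gcd(676, 805) = 1, so a unique solution mod 805 exists.
676⁻¹ ≡ 156 (mod 805).
k ≡ 156×725 ≡ 400 (mod 805).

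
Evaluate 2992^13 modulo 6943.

Compute successive squares:
2992^1 ≡ 2992 (mod 6943)
2992^2 ≡ 2992^2 = 8952064 ≡ 2537 (mod 6943)
2992^4 ≡ 2537^2 = 6436369 ≡ 208 (mod 6943)
2992^8 ≡ 208^2 = 43264 ≡ 1606 (mod 6943)
2992^13 = 2992^8 × 2992^4 × 2992^1 ≡ 1606 × 208 × 2992 (mod 6943).
Accumulate the product:
1606 × 208 = 334048 ≡ 784
784 × 2992 = 2345728 ≡ 5937

5937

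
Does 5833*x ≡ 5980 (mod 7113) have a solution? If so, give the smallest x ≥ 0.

2107

gcd(5833, 7113) = 1, so a unique solution mod 7113 exists.
5833⁻¹ ≡ 2095 (mod 7113).
x ≡ 2095*5980 ≡ 2107 (mod 7113).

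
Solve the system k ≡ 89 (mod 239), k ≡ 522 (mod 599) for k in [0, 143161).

239⁻¹ mod 599: 239*198 ≡ 1 (mod 599), so 239⁻¹ ≡ 198.
k = 89 + 239*((522 − 89)*198 mod 599) = 89 + 239*77 = 18492.

18492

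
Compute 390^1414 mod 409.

390^1 ≡ 390 (mod 409)
390^2 ≡ 390^2 = 152100 ≡ 361 (mod 409)
390^4 ≡ 361^2 = 130321 ≡ 259 (mod 409)
390^8 ≡ 259^2 = 67081 ≡ 5 (mod 409)
390^16 ≡ 5^2 = 25 (mod 409)
390^32 ≡ 25^2 = 625 ≡ 216 (mod 409)
390^64 ≡ 216^2 = 46656 ≡ 30 (mod 409)
390^128 ≡ 30^2 = 900 ≡ 82 (mod 409)
390^256 ≡ 82^2 = 6724 ≡ 180 (mod 409)
390^512 ≡ 180^2 = 32400 ≡ 89 (mod 409)
390^1024 ≡ 89^2 = 7921 ≡ 150 (mod 409)
390^1414 = 390^1024 × 390^256 × 390^128 × 390^4 × 390^2 ≡ 150 × 180 × 82 × 259 × 361 (mod 409).
Accumulate the product:
150 × 180 = 27000 ≡ 6
6 × 82 = 492 ≡ 83
83 × 259 = 21497 ≡ 229
229 × 361 = 82669 ≡ 51

51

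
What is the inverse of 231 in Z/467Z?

93

By the extended Euclidean algorithm:
467 = 2*231 + 5
231 = 46*5 + 1
5 = 5*1 + 0
gcd(231, 467) = 1, so the inverse exists.
Back-substitute for 1:
1 = 1*231 − 46*5
  = −46*467 + 93*231
So 231⁻¹ ≡ 93 (mod 467).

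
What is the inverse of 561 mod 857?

304

857 = 1·561 + 296
561 = 1·296 + 265
296 = 1·265 + 31
265 = 8·31 + 17
31 = 1·17 + 14
17 = 1·14 + 3
14 = 4·3 + 2
3 = 1·2 + 1
2 = 2·1 + 0
gcd(561, 857) = 1, so the inverse exists.
Back-substitute for 1:
1 = 1·3 − 1·2
  = −1·14 + 5·3
  = 5·17 − 6·14
  = −6·31 + 11·17
  = 11·265 − 94·31
  = −94·296 + 105·265
  = 105·561 − 199·296
  = −199·857 + 304·561
So 561⁻¹ ≡ 304 (mod 857).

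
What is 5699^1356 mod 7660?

Using repeated squaring:
1356 in binary is 10101001100, i.e. 1356 = 1024 + 256 + 64 + 8 + 4.
5699^1 ≡ 5699 (mod 7660)
5699^2 ≡ 5699^2 = 32478601 ≡ 201 (mod 7660)
5699^4 ≡ 201^2 = 40401 ≡ 2101 (mod 7660)
5699^8 ≡ 2101^2 = 4414201 ≡ 2041 (mod 7660)
5699^16 ≡ 2041^2 = 4165681 ≡ 6301 (mod 7660)
5699^32 ≡ 6301^2 = 39702601 ≡ 821 (mod 7660)
5699^64 ≡ 821^2 = 674041 ≡ 7621 (mod 7660)
5699^128 ≡ 7621^2 = 58079641 ≡ 1521 (mod 7660)
5699^256 ≡ 1521^2 = 2313441 ≡ 121 (mod 7660)
5699^512 ≡ 121^2 = 14641 ≡ 6981 (mod 7660)
5699^1024 ≡ 6981^2 = 48734361 ≡ 1441 (mod 7660)
5699^1356 = 5699^1024 · 5699^256 · 5699^64 · 5699^8 · 5699^4 ≡ 1441 · 121 · 7621 · 2041 · 2101 (mod 7660).
Accumulate the product:
1441 · 121 = 174361 ≡ 5841
5841 · 7621 = 44514261 ≡ 2001
2001 · 2041 = 4084041 ≡ 1261
1261 · 2101 = 2649361 ≡ 6661

6661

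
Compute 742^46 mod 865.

46 in binary is 101110, i.e. 46 = 32 + 8 + 4 + 2.
742^1 ≡ 742 (mod 865)
742^2 ≡ 742^2 = 550564 ≡ 424 (mod 865)
742^4 ≡ 424^2 = 179776 ≡ 721 (mod 865)
742^8 ≡ 721^2 = 519841 ≡ 841 (mod 865)
742^16 ≡ 841^2 = 707281 ≡ 576 (mod 865)
742^32 ≡ 576^2 = 331776 ≡ 481 (mod 865)
742^46 = 742^32 · 742^8 · 742^4 · 742^2 ≡ 481 · 841 · 721 · 424 (mod 865).
Accumulate the product:
481 · 841 = 404521 ≡ 566
566 · 721 = 408086 ≡ 671
671 · 424 = 284504 ≡ 784

784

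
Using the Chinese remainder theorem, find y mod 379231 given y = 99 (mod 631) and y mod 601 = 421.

108000

631⁻¹ mod 601: 631×581 ≡ 1 (mod 601), so 631⁻¹ ≡ 581.
y = 99 + 631×((421 − 99)×581 mod 601) = 99 + 631×171 = 108000.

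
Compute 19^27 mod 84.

55

Compute successive squares:
27 in binary is 11011, i.e. 27 = 16 + 8 + 2 + 1.
19^1 ≡ 19 (mod 84)
19^2 ≡ 19^2 = 361 ≡ 25 (mod 84)
19^4 ≡ 25^2 = 625 ≡ 37 (mod 84)
19^8 ≡ 37^2 = 1369 ≡ 25 (mod 84)
19^16 ≡ 25^2 = 625 ≡ 37 (mod 84)
19^27 = 19^16 × 19^8 × 19^2 × 19^1 ≡ 37 × 25 × 25 × 19 (mod 84).
Accumulate the product:
37 × 25 = 925 ≡ 1
1 × 25 = 25
25 × 19 = 475 ≡ 55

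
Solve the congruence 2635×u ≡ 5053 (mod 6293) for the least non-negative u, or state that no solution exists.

gcd(2635, 6293) = 31, and 31 | 5053, so solutions exist.
Divide through by 31: 85×u ≡ 163 (mod 203).
85⁻¹ ≡ 43 (mod 203).
u ≡ 43×163 ≡ 107 (mod 203).
The smallest non-negative solution is u = 107.

107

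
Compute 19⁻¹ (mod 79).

25

By the extended Euclidean algorithm:
79 = 4×19 + 3
19 = 6×3 + 1
3 = 3×1 + 0
gcd(19, 79) = 1, so the inverse exists.
Back-substitute for 1:
1 = 1×19 − 6×3
  = −6×79 + 25×19
So 19⁻¹ ≡ 25 (mod 79).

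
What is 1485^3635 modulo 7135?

Compute successive squares:
3635 in binary is 111000110011, i.e. 3635 = 2048 + 1024 + 512 + 32 + 16 + 2 + 1.
1485^1 ≡ 1485 (mod 7135)
1485^2 ≡ 1485^2 = 2205225 ≡ 510 (mod 7135)
1485^4 ≡ 510^2 = 260100 ≡ 3240 (mod 7135)
1485^8 ≡ 3240^2 = 10497600 ≡ 2015 (mod 7135)
1485^16 ≡ 2015^2 = 4060225 ≡ 410 (mod 7135)
1485^32 ≡ 410^2 = 168100 ≡ 3995 (mod 7135)
1485^64 ≡ 3995^2 = 15960025 ≡ 6165 (mod 7135)
1485^128 ≡ 6165^2 = 38007225 ≡ 6215 (mod 7135)
1485^256 ≡ 6215^2 = 38626225 ≡ 4470 (mod 7135)
1485^512 ≡ 4470^2 = 19980900 ≡ 2900 (mod 7135)
1485^1024 ≡ 2900^2 = 8410000 ≡ 4970 (mod 7135)
1485^2048 ≡ 4970^2 = 24700900 ≡ 6665 (mod 7135)
1485^3635 = 1485^2048 × 1485^1024 × 1485^512 × 1485^32 × 1485^16 × 1485^2 × 1485^1 ≡ 6665 × 4970 × 2900 × 3995 × 410 × 510 × 1485 (mod 7135).
Accumulate the product:
6665 × 4970 = 33125050 ≡ 4380
4380 × 2900 = 12702000 ≡ 1700
1700 × 3995 = 6791500 ≡ 6115
6115 × 410 = 2507150 ≡ 2765
2765 × 510 = 1410150 ≡ 4555
4555 × 1485 = 6764175 ≡ 195

195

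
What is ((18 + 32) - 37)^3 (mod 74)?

51

18 + 32 = 50
50 - 37 = 13
(13)^3 ≡ 51 (mod 74)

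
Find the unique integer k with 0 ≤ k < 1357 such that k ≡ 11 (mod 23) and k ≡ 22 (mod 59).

23⁻¹ mod 59: 23×18 ≡ 1 (mod 59), so 23⁻¹ ≡ 18.
k = 11 + 23×((22 − 11)×18 mod 59) = 11 + 23×21 = 494.
Check: 494 mod 23 = 11, 494 mod 59 = 22. ✓

494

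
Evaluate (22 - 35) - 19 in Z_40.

22 - 35 = -13 ≡ 27 (mod 40)
27 - 19 = 8

8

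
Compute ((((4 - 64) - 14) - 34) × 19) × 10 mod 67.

49

4 - 64 = -60 ≡ 7 (mod 67)
7 - 14 = -7 ≡ 60 (mod 67)
60 - 34 = 26
26 × 19 = 494 ≡ 25 (mod 67)
25 × 10 = 250 ≡ 49 (mod 67)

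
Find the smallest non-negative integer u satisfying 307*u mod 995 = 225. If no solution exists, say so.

85

gcd(307, 995) = 1, so a unique solution mod 995 exists.
307⁻¹ ≡ 363 (mod 995).
u ≡ 363*225 ≡ 85 (mod 995).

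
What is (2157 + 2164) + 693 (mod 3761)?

1253

2157 + 2164 = 4321 ≡ 560 (mod 3761)
560 + 693 = 1253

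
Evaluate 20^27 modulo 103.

By square-and-multiply:
27 in binary is 11011, i.e. 27 = 16 + 8 + 2 + 1.
20^1 ≡ 20 (mod 103)
20^2 ≡ 20^2 = 400 ≡ 91 (mod 103)
20^4 ≡ 91^2 = 8281 ≡ 41 (mod 103)
20^8 ≡ 41^2 = 1681 ≡ 33 (mod 103)
20^16 ≡ 33^2 = 1089 ≡ 59 (mod 103)
20^27 = 20^16 * 20^8 * 20^2 * 20^1 ≡ 59 * 33 * 91 * 20 (mod 103).
Accumulate the product:
59 * 33 = 1947 ≡ 93
93 * 91 = 8463 ≡ 17
17 * 20 = 340 ≡ 31

31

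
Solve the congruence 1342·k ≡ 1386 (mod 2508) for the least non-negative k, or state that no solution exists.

87

gcd(1342, 2508) = 22, and 22 | 1386, so solutions exist.
Divide through by 22: 61·k = 63 (mod 114).
61⁻¹ ≡ 43 (mod 114).
k ≡ 43·63 ≡ 87 (mod 114).
The smallest non-negative solution is k = 87.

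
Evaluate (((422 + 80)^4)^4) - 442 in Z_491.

346

422 + 80 = 502 ≡ 11 (mod 491)
(11)^4 ≡ 402 (mod 491)
(402)^4 ≡ 297 (mod 491)
297 - 442 = -145 ≡ 346 (mod 491)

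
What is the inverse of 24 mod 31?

22

Apply the Euclidean algorithm and back-substitute:
31 = 1×24 + 7
24 = 3×7 + 3
7 = 2×3 + 1
3 = 3×1 + 0
gcd(24, 31) = 1, so the inverse exists.
Bézout: 1 = 7×31 − 9×24.
So 24⁻¹ ≡ −9 ≡ 22 (mod 31).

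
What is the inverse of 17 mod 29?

12

29 = 1·17 + 12
17 = 1·12 + 5
12 = 2·5 + 2
5 = 2·2 + 1
2 = 2·1 + 0
gcd(17, 29) = 1, so the inverse exists.
Back-substitute for 1:
1 = 1·5 − 2·2
  = −2·12 + 5·5
  = 5·17 − 7·12
  = −7·29 + 12·17
So 17⁻¹ ≡ 12 (mod 29).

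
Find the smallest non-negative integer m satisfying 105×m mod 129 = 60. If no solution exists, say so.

gcd(105, 129) = 3, and 3 | 60, so solutions exist.
Divide through by 3: 35×m ≡ 20 mod 43.
35⁻¹ ≡ 16 (mod 43).
m ≡ 16×20 ≡ 19 (mod 43).
The smallest non-negative solution is m = 19.

19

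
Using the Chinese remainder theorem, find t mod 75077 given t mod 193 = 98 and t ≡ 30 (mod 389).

33873

193⁻¹ mod 389: 193·129 ≡ 1 (mod 389), so 193⁻¹ ≡ 129.
t = 98 + 193·((30 − 98)·129 mod 389) = 98 + 193·175 = 33873.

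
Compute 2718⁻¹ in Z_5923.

Run the extended Euclidean algorithm:
5923 = 2×2718 + 487
2718 = 5×487 + 283
487 = 1×283 + 204
283 = 1×204 + 79
204 = 2×79 + 46
79 = 1×46 + 33
46 = 1×33 + 13
33 = 2×13 + 7
13 = 1×7 + 6
7 = 1×6 + 1
6 = 6×1 + 0
gcd(2718, 5923) = 1, so the inverse exists.
Back-substitute for 1:
1 = 1×7 − 1×6
  = −1×13 + 2×7
  = 2×33 − 5×13
  = −5×46 + 7×33
  = 7×79 − 12×46
  = −12×204 + 31×79
  = 31×283 − 43×204
  = −43×487 + 74×283
  = 74×2718 − 413×487
  = −413×5923 + 900×2718
So 2718⁻¹ ≡ 900 (mod 5923).

900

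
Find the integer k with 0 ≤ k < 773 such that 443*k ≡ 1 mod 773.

602

By the extended Euclidean algorithm:
773 = 1*443 + 330
443 = 1*330 + 113
330 = 2*113 + 104
113 = 1*104 + 9
104 = 11*9 + 5
9 = 1*5 + 4
5 = 1*4 + 1
4 = 4*1 + 0
gcd(443, 773) = 1, so the inverse exists.
Bézout: 1 = 98*773 − 171*443.
So 443⁻¹ ≡ −171 ≡ 602 (mod 773).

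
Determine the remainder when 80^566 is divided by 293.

566 in binary is 1000110110, i.e. 566 = 512 + 32 + 16 + 4 + 2.
80^1 ≡ 80 (mod 293)
80^2 ≡ 80^2 = 6400 ≡ 247 (mod 293)
80^4 ≡ 247^2 = 61009 ≡ 65 (mod 293)
80^8 ≡ 65^2 = 4225 ≡ 123 (mod 293)
80^16 ≡ 123^2 = 15129 ≡ 186 (mod 293)
80^32 ≡ 186^2 = 34596 ≡ 22 (mod 293)
80^64 ≡ 22^2 = 484 ≡ 191 (mod 293)
80^128 ≡ 191^2 = 36481 ≡ 149 (mod 293)
80^256 ≡ 149^2 = 22201 ≡ 226 (mod 293)
80^512 ≡ 226^2 = 51076 ≡ 94 (mod 293)
80^566 = 80^512 * 80^32 * 80^16 * 80^4 * 80^2 ≡ 94 * 22 * 186 * 65 * 247 (mod 293).
Accumulate the product:
94 * 22 = 2068 ≡ 17
17 * 186 = 3162 ≡ 232
232 * 65 = 15080 ≡ 137
137 * 247 = 33839 ≡ 144

144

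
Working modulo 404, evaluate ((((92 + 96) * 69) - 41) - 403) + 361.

92 + 96 = 188
188 * 69 = 12972 ≡ 44 (mod 404)
44 - 41 = 3
3 - 403 = -400 ≡ 4 (mod 404)
4 + 361 = 365

365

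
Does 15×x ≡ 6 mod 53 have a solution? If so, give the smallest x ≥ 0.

gcd(15, 53) = 1, so a unique solution mod 53 exists.
15⁻¹ ≡ 46 (mod 53).
x ≡ 46×6 ≡ 11 (mod 53).

11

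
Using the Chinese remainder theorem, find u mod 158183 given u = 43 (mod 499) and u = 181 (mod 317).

499⁻¹ mod 317: 499×54 ≡ 1 (mod 317), so 499⁻¹ ≡ 54.
u = 43 + 499×((181 − 43)×54 mod 317) = 43 + 499×161 = 80382.
Check: 80382 mod 499 = 43, 80382 mod 317 = 181. ✓

80382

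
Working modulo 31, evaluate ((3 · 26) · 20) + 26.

3 · 26 = 78 ≡ 16 (mod 31)
16 · 20 = 320 ≡ 10 (mod 31)
10 + 26 = 36 ≡ 5 (mod 31)

5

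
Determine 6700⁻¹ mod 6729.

232

6729 = 1*6700 + 29
6700 = 231*29 + 1
29 = 29*1 + 0
gcd(6700, 6729) = 1, so the inverse exists.
Back-substitute for 1:
1 = 1*6700 − 231*29
  = −231*6729 + 232*6700
So 6700⁻¹ ≡ 232 (mod 6729).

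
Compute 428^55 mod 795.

647

55 in binary is 110111, i.e. 55 = 32 + 16 + 4 + 2 + 1.
428^1 ≡ 428 (mod 795)
428^2 ≡ 428^2 = 183184 ≡ 334 (mod 795)
428^4 ≡ 334^2 = 111556 ≡ 256 (mod 795)
428^8 ≡ 256^2 = 65536 ≡ 346 (mod 795)
428^16 ≡ 346^2 = 119716 ≡ 466 (mod 795)
428^32 ≡ 466^2 = 217156 ≡ 121 (mod 795)
428^55 = 428^32 · 428^16 · 428^4 · 428^2 · 428^1 ≡ 121 · 466 · 256 · 334 · 428 (mod 795).
Accumulate the product:
121 · 466 = 56386 ≡ 736
736 · 256 = 188416 ≡ 1
1 · 334 = 334
334 · 428 = 142952 ≡ 647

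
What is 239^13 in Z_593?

513

13 in binary is 1101, i.e. 13 = 8 + 4 + 1.
239^1 ≡ 239 (mod 593)
239^2 ≡ 239^2 = 57121 ≡ 193 (mod 593)
239^4 ≡ 193^2 = 37249 ≡ 483 (mod 593)
239^8 ≡ 483^2 = 233289 ≡ 240 (mod 593)
239^13 = 239^8 * 239^4 * 239^1 ≡ 240 * 483 * 239 (mod 593).
Accumulate the product:
240 * 483 = 115920 ≡ 285
285 * 239 = 68115 ≡ 513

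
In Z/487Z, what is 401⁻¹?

487 = 1·401 + 86
401 = 4·86 + 57
86 = 1·57 + 29
57 = 1·29 + 28
29 = 1·28 + 1
28 = 28·1 + 0
gcd(401, 487) = 1, so the inverse exists.
Bézout: 1 = 14·487 − 17·401.
So 401⁻¹ ≡ −17 ≡ 470 (mod 487).

470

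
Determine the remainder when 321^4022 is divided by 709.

4022 in binary is 111110110110, i.e. 4022 = 2048 + 1024 + 512 + 256 + 128 + 32 + 16 + 4 + 2.
321^1 ≡ 321 (mod 709)
321^2 ≡ 321^2 = 103041 ≡ 236 (mod 709)
321^4 ≡ 236^2 = 55696 ≡ 394 (mod 709)
321^8 ≡ 394^2 = 155236 ≡ 674 (mod 709)
321^16 ≡ 674^2 = 454276 ≡ 516 (mod 709)
321^32 ≡ 516^2 = 266256 ≡ 381 (mod 709)
321^64 ≡ 381^2 = 145161 ≡ 525 (mod 709)
321^128 ≡ 525^2 = 275625 ≡ 533 (mod 709)
321^256 ≡ 533^2 = 284089 ≡ 489 (mod 709)
321^512 ≡ 489^2 = 239121 ≡ 188 (mod 709)
321^1024 ≡ 188^2 = 35344 ≡ 603 (mod 709)
321^2048 ≡ 603^2 = 363609 ≡ 601 (mod 709)
321^4022 = 321^2048 × 321^1024 × 321^512 × 321^256 × 321^128 × 321^32 × 321^16 × 321^4 × 321^2 ≡ 601 × 603 × 188 × 489 × 533 × 381 × 516 × 394 × 236 (mod 709).
Accumulate the product:
601 × 603 = 362403 ≡ 104
104 × 188 = 19552 ≡ 409
409 × 489 = 200001 ≡ 63
63 × 533 = 33579 ≡ 256
256 × 381 = 97536 ≡ 403
403 × 516 = 207948 ≡ 211
211 × 394 = 83134 ≡ 181
181 × 236 = 42716 ≡ 176

176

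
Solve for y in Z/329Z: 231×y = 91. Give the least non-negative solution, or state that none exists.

gcd(231, 329) = 7, and 7 | 91, so solutions exist.
Divide through by 7: 33×y ≡ 13 mod 47.
33⁻¹ ≡ 10 (mod 47).
y ≡ 10×13 ≡ 36 (mod 47).
The smallest non-negative solution is y = 36.

36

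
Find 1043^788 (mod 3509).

788 in binary is 1100010100, i.e. 788 = 512 + 256 + 16 + 4.
1043^1 ≡ 1043 (mod 3509)
1043^2 ≡ 1043^2 = 1087849 ≡ 59 (mod 3509)
1043^4 ≡ 59^2 = 3481 (mod 3509)
1043^8 ≡ 3481^2 = 12117361 ≡ 784 (mod 3509)
1043^16 ≡ 784^2 = 614656 ≡ 581 (mod 3509)
1043^32 ≡ 581^2 = 337561 ≡ 697 (mod 3509)
1043^64 ≡ 697^2 = 485809 ≡ 1567 (mod 3509)
1043^128 ≡ 1567^2 = 2455489 ≡ 2698 (mod 3509)
1043^256 ≡ 2698^2 = 7279204 ≡ 1538 (mod 3509)
1043^512 ≡ 1538^2 = 2365444 ≡ 378 (mod 3509)
1043^788 = 1043^512 · 1043^256 · 1043^16 · 1043^4 ≡ 378 · 1538 · 581 · 3481 (mod 3509).
Accumulate the product:
378 · 1538 = 581364 ≡ 2379
2379 · 581 = 1382199 ≡ 3162
3162 · 3481 = 11006922 ≡ 2698

2698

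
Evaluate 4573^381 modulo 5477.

327

Compute successive squares:
381 in binary is 101111101, i.e. 381 = 256 + 64 + 32 + 16 + 8 + 4 + 1.
4573^1 ≡ 4573 (mod 5477)
4573^2 ≡ 4573^2 = 20912329 ≡ 1143 (mod 5477)
4573^4 ≡ 1143^2 = 1306449 ≡ 2923 (mod 5477)
4573^8 ≡ 2923^2 = 8543929 ≡ 5286 (mod 5477)
4573^16 ≡ 5286^2 = 27941796 ≡ 3619 (mod 5477)
4573^32 ≡ 3619^2 = 13097161 ≡ 1654 (mod 5477)
4573^64 ≡ 1654^2 = 2735716 ≡ 2693 (mod 5477)
4573^128 ≡ 2693^2 = 7252249 ≡ 701 (mod 5477)
4573^256 ≡ 701^2 = 491401 ≡ 3948 (mod 5477)
4573^381 = 4573^256 · 4573^64 · 4573^32 · 4573^16 · 4573^8 · 4573^4 · 4573^1 ≡ 3948 · 2693 · 1654 · 3619 · 5286 · 2923 · 4573 (mod 5477).
Accumulate the product:
3948 · 2693 = 10631964 ≡ 1107
1107 · 1654 = 1830978 ≡ 1660
1660 · 3619 = 6007540 ≡ 4748
4748 · 5286 = 25097928 ≡ 2314
2314 · 2923 = 6763822 ≡ 5204
5204 · 4573 = 23797892 ≡ 327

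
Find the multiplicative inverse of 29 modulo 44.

Apply the Euclidean algorithm and back-substitute:
44 = 1*29 + 15
29 = 1*15 + 14
15 = 1*14 + 1
14 = 14*1 + 0
gcd(29, 44) = 1, so the inverse exists.
Bézout: 1 = 2*44 − 3*29.
So 29⁻¹ ≡ −3 ≡ 41 (mod 44).

41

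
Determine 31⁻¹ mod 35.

26

Run the extended Euclidean algorithm:
35 = 1*31 + 4
31 = 7*4 + 3
4 = 1*3 + 1
3 = 3*1 + 0
gcd(31, 35) = 1, so the inverse exists.
Bézout: 1 = 8*35 − 9*31.
So 31⁻¹ ≡ −9 ≡ 26 (mod 35).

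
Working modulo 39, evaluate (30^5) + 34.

31

(30)^5 ≡ 36 (mod 39)
36 + 34 = 70 ≡ 31 (mod 39)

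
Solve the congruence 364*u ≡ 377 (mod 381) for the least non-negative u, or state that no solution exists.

314

gcd(364, 381) = 1, so a unique solution mod 381 exists.
364⁻¹ ≡ 112 (mod 381).
u ≡ 112*377 ≡ 314 (mod 381).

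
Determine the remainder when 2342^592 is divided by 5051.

592 in binary is 1001010000, i.e. 592 = 512 + 64 + 16.
2342^1 ≡ 2342 (mod 5051)
2342^2 ≡ 2342^2 = 5484964 ≡ 4629 (mod 5051)
2342^4 ≡ 4629^2 = 21427641 ≡ 1299 (mod 5051)
2342^8 ≡ 1299^2 = 1687401 ≡ 367 (mod 5051)
2342^16 ≡ 367^2 = 134689 ≡ 3363 (mod 5051)
2342^32 ≡ 3363^2 = 11309769 ≡ 580 (mod 5051)
2342^64 ≡ 580^2 = 336400 ≡ 3034 (mod 5051)
2342^128 ≡ 3034^2 = 9205156 ≡ 2234 (mod 5051)
2342^256 ≡ 2234^2 = 4990756 ≡ 368 (mod 5051)
2342^512 ≡ 368^2 = 135424 ≡ 4098 (mod 5051)
2342^592 = 2342^512 * 2342^64 * 2342^16 ≡ 4098 * 3034 * 3363 (mod 5051).
Accumulate the product:
4098 * 3034 = 12433332 ≡ 2821
2821 * 3363 = 9487023 ≡ 1245

1245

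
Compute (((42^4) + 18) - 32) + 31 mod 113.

32

(42)^4 ≡ 15 (mod 113)
15 + 18 = 33
33 - 32 = 1
1 + 31 = 32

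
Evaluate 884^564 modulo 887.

564 in binary is 1000110100, i.e. 564 = 512 + 32 + 16 + 4.
884^1 ≡ 884 (mod 887)
884^2 ≡ 884^2 = 781456 ≡ 9 (mod 887)
884^4 ≡ 9^2 = 81 (mod 887)
884^8 ≡ 81^2 = 6561 ≡ 352 (mod 887)
884^16 ≡ 352^2 = 123904 ≡ 611 (mod 887)
884^32 ≡ 611^2 = 373321 ≡ 781 (mod 887)
884^64 ≡ 781^2 = 609961 ≡ 592 (mod 887)
884^128 ≡ 592^2 = 350464 ≡ 99 (mod 887)
884^256 ≡ 99^2 = 9801 ≡ 44 (mod 887)
884^512 ≡ 44^2 = 1936 ≡ 162 (mod 887)
884^564 = 884^512 * 884^32 * 884^16 * 884^4 ≡ 162 * 781 * 611 * 81 (mod 887).
Accumulate the product:
162 * 781 = 126522 ≡ 568
568 * 611 = 347048 ≡ 231
231 * 81 = 18711 ≡ 84

84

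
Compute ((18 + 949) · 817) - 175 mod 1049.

18 + 949 = 967
967 · 817 = 790039 ≡ 142 (mod 1049)
142 - 175 = -33 ≡ 1016 (mod 1049)

1016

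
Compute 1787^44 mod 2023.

1376

44 in binary is 101100, i.e. 44 = 32 + 8 + 4.
1787^1 ≡ 1787 (mod 2023)
1787^2 ≡ 1787^2 = 3193369 ≡ 1075 (mod 2023)
1787^4 ≡ 1075^2 = 1155625 ≡ 492 (mod 2023)
1787^8 ≡ 492^2 = 242064 ≡ 1327 (mod 2023)
1787^16 ≡ 1327^2 = 1760929 ≡ 919 (mod 2023)
1787^32 ≡ 919^2 = 844561 ≡ 970 (mod 2023)
1787^44 = 1787^32 * 1787^8 * 1787^4 ≡ 970 * 1327 * 492 (mod 2023).
Accumulate the product:
970 * 1327 = 1287190 ≡ 562
562 * 492 = 276504 ≡ 1376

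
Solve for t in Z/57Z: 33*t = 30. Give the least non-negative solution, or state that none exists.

13

gcd(33, 57) = 3, and 3 | 30, so solutions exist.
Divide through by 3: 11*t = 10 (mod 19).
11⁻¹ ≡ 7 (mod 19).
t ≡ 7*10 ≡ 13 (mod 19).
The smallest non-negative solution is t = 13.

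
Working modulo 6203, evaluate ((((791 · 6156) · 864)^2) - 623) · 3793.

791 · 6156 = 4869396 ≡ 41 (mod 6203)
41 · 864 = 35424 ≡ 4409 (mod 6203)
(4409)^2 ≡ 5282 (mod 6203)
5282 - 623 = 4659
4659 · 3793 = 17671587 ≡ 5443 (mod 6203)

5443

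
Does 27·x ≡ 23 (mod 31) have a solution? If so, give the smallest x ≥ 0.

gcd(27, 31) = 1, so a unique solution mod 31 exists.
27⁻¹ ≡ 23 (mod 31).
x ≡ 23·23 ≡ 2 (mod 31).

2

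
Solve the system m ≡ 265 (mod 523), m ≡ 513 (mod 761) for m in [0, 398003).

523⁻¹ mod 761: 523·502 ≡ 1 (mod 761), so 523⁻¹ ≡ 502.
m = 265 + 523·((513 − 265)·502 mod 761) = 265 + 523·453 = 237184.

237184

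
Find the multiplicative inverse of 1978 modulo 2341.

Run the extended Euclidean algorithm:
2341 = 1·1978 + 363
1978 = 5·363 + 163
363 = 2·163 + 37
163 = 4·37 + 15
37 = 2·15 + 7
15 = 2·7 + 1
7 = 7·1 + 0
gcd(1978, 2341) = 1, so the inverse exists.
Back-substitute for 1:
1 = 1·15 − 2·7
  = −2·37 + 5·15
  = 5·163 − 22·37
  = −22·363 + 49·163
  = 49·1978 − 267·363
  = −267·2341 + 316·1978
So 1978⁻¹ ≡ 316 (mod 2341).

316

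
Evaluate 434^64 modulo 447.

434^1 ≡ 434 (mod 447)
434^2 ≡ 434^2 = 188356 ≡ 169 (mod 447)
434^4 ≡ 169^2 = 28561 ≡ 400 (mod 447)
434^8 ≡ 400^2 = 160000 ≡ 421 (mod 447)
434^16 ≡ 421^2 = 177241 ≡ 229 (mod 447)
434^32 ≡ 229^2 = 52441 ≡ 142 (mod 447)
434^64 ≡ 142^2 = 20164 ≡ 49 (mod 447)
So 434^64 ≡ 49 (mod 447).

49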